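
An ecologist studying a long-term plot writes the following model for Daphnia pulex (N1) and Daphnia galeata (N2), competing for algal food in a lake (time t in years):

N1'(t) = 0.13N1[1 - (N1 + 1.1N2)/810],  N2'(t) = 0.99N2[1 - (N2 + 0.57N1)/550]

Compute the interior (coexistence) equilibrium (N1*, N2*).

N1* ≈ 550, N2* ≈ 237

Setting both brackets to zero gives the nullclines N1 + 1.1N2 = 810 and 0.57N1 + N2 = 550.
Substituting N2 = 550 - 0.57N1 into the first: N1(1 - 1.1·0.57) = 810 - 1.1·550.
So N1* = 205/0.373 = 550, and then N2* = 550 - 0.57·550 = 237.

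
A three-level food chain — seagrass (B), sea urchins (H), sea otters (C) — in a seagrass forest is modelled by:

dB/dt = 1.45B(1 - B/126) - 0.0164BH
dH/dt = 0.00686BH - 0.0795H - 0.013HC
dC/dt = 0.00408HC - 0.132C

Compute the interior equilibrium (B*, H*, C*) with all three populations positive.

From dC/dt = 0: 0.00408H* = 0.132, so H* = 32.4.
From dB/dt = 0: 1.45(1 - B*/126) = 0.0164·32.4, giving B* = 126·(1 - 0.366) = 79.9.
From dH/dt = 0: 0.00686·79.9 - 0.0795 = 0.013C*, so C* = 0.469/0.013 = 36.

B* ≈ 79.9, H* ≈ 32.4, C* ≈ 36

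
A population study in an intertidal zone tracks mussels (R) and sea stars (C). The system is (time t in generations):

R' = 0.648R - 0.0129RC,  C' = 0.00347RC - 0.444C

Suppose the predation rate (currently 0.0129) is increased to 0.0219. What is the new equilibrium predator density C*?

C* ≈ 29.6

At the interior fixed point, setting dR/dt = 0 with R > 0 fixes C* = (prey growth rate)/(RC coefficient) — independent of the other coefficients.
With the change, C* = 0.648/0.0219 = 29.6; it falls from 50.2.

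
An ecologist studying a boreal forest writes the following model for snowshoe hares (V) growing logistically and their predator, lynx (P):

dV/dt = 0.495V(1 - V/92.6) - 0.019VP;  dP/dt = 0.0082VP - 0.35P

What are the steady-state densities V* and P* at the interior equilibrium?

V* ≈ 42.7, P* ≈ 14

From dP/dt = 0 with P > 0: 0.0082V* = 0.35, so V* = 42.7.
Substitute into dV/dt = 0: 0.495(1 - 42.7/92.6) = 0.019P*.
The bracket is 0.539, giving P* = 0.267/0.019 = 14.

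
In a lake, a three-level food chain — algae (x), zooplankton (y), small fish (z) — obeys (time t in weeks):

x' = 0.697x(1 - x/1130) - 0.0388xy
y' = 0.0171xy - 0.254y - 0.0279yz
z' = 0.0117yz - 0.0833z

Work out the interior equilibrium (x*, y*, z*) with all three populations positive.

From dz/dt = 0: 0.0117y* = 0.0833, so y* = 7.12.
From dx/dt = 0: 0.697(1 - x*/1130) = 0.0388·7.12, giving x* = 1130·(1 - 0.396) = 682.
From dy/dt = 0: 0.0171·682 - 0.254 = 0.0279z*, so z* = 11.4/0.0279 = 409.

x* ≈ 682, y* ≈ 7.12, z* ≈ 409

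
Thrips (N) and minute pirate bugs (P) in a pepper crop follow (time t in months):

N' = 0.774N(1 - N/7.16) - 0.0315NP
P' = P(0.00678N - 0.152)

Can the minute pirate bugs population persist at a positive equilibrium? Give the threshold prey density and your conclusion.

Threshold N = 22.4; K < 22.4, so no, the predator goes extinct.

The predator equation gives dP/dt > 0 only when N > 0.152/0.00678 = 22.4.
Without the predator, N → K = 7.16. Since 7.16 < 22.4, the predator cannot invade.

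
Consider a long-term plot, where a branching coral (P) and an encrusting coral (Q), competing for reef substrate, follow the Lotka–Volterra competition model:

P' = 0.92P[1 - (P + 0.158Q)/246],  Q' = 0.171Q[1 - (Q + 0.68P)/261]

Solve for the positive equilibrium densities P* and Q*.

P* ≈ 229, Q* ≈ 105

Setting both brackets to zero gives the nullclines P + 0.158Q = 246 and 0.68P + Q = 261.
Substituting Q = 261 - 0.68P into the first: P(1 - 0.158·0.68) = 246 - 0.158·261.
So P* = 205/0.893 = 229, and then Q* = 261 - 0.68·229 = 105.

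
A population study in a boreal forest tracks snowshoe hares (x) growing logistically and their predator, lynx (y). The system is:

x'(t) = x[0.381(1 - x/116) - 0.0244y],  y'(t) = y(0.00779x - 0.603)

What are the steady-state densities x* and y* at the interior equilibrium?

From dy/dt = 0 with y > 0: 0.00779x* = 0.603, so x* = 77.4.
Substitute into dx/dt = 0: 0.381(1 - 77.4/116) = 0.0244y*.
The bracket is 0.333, giving y* = 0.127/0.0244 = 5.2.

x* ≈ 77.4, y* ≈ 5.2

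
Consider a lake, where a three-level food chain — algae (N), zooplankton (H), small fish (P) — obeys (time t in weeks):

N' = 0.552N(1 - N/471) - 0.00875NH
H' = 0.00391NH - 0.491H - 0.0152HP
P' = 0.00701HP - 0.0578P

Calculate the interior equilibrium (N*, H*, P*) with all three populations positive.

N* ≈ 409, H* ≈ 8.25, P* ≈ 73

From dP/dt = 0: 0.00701H* = 0.0578, so H* = 8.25.
From dN/dt = 0: 0.552(1 - N*/471) = 0.00875·8.25, giving N* = 471·(1 - 0.131) = 409.
From dH/dt = 0: 0.00391·409 - 0.491 = 0.0152P*, so P* = 1.11/0.0152 = 73.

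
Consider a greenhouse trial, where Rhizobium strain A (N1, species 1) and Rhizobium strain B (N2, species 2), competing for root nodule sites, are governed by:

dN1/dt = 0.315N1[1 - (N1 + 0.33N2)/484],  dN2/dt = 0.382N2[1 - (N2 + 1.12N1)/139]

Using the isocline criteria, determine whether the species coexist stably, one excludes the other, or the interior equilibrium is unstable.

species 1 excludes species 2

Compare the nullcline intercepts: K1/α12 = 484/0.33 = 1470 > K2 = 139; K2/α21 = 139/1.12 = 124 < K1 = 484.
Since the inequalities point opposite ways, species 1 can invade but species 2 cannot.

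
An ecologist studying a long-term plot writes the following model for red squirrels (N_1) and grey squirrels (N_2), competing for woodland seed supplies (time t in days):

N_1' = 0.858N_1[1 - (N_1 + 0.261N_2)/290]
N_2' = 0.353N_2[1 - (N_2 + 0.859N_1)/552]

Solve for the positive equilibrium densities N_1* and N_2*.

Setting both brackets to zero gives the nullclines N_1 + 0.261N_2 = 290 and 0.859N_1 + N_2 = 552.
Substituting N_2 = 552 - 0.859N_1 into the first: N_1(1 - 0.261·0.859) = 290 - 0.261·552.
So N_1* = 146/0.776 = 188, and then N_2* = 552 - 0.859·188 = 390.

N_1* ≈ 188, N_2* ≈ 390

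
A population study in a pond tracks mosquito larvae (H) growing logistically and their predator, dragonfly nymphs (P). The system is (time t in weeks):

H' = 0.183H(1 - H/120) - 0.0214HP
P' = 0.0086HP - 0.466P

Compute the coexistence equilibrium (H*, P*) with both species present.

H* ≈ 54.2, P* ≈ 4.69

From dP/dt = 0 with P > 0: 0.0086H* = 0.466, so H* = 54.2.
Substitute into dH/dt = 0: 0.183(1 - 54.2/120) = 0.0214P*.
The bracket is 0.548, giving P* = 0.1/0.0214 = 4.69.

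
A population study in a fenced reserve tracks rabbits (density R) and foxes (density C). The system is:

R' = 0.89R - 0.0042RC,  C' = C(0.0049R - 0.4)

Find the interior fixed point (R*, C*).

Set dC/dt = 0 with C > 0: 0.0049R - 0.4 = 0, so R* = 0.4/0.0049 = 81.6.
Set dR/dt = 0 with R > 0: 0.89 - 0.0042C = 0, so C* = 0.89/0.0042 = 212.

R* ≈ 81.6, C* ≈ 212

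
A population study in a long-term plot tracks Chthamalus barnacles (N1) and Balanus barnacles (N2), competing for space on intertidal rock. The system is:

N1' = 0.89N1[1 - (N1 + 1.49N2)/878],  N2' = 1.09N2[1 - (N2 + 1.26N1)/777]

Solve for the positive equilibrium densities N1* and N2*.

Setting both brackets to zero gives the nullclines N1 + 1.49N2 = 878 and 1.26N1 + N2 = 777.
Substituting N2 = 777 - 1.26N1 into the first: N1(1 - 1.49·1.26) = 878 - 1.49·777.
So N1* = -280/-0.877 = 319, and then N2* = 777 - 1.26·319 = 375.

N1* ≈ 319, N2* ≈ 375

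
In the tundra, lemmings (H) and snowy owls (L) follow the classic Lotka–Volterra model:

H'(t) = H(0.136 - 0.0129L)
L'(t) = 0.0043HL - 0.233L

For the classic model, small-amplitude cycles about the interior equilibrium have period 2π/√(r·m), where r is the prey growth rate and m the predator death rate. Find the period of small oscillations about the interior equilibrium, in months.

Here r = 0.136 and m = 0.233, so r·m = 0.0317.
ω = √0.0317 = 0.178 per month, hence T = 2π/ω ≈ 35.3 months.

T ≈ 35.3 months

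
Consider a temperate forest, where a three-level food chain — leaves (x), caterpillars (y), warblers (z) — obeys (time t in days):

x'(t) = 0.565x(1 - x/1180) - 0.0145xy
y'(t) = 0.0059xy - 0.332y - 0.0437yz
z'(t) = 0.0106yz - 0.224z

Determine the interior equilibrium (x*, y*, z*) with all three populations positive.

From dz/dt = 0: 0.0106y* = 0.224, so y* = 21.1.
From dx/dt = 0: 0.565(1 - x*/1180) = 0.0145·21.1, giving x* = 1180·(1 - 0.542) = 540.
From dy/dt = 0: 0.0059·540 - 0.332 = 0.0437z*, so z* = 2.85/0.0437 = 65.3.

x* ≈ 540, y* ≈ 21.1, z* ≈ 65.3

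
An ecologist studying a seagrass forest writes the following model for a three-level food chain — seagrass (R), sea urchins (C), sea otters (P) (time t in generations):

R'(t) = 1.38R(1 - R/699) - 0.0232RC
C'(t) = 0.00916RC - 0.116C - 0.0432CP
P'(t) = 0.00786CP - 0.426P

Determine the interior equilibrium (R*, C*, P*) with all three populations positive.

R* ≈ 62.1, C* ≈ 54.2, P* ≈ 10.5

From dP/dt = 0: 0.00786C* = 0.426, so C* = 54.2.
From dR/dt = 0: 1.38(1 - R*/699) = 0.0232·54.2, giving R* = 699·(1 - 0.911) = 62.1.
From dC/dt = 0: 0.00916·62.1 - 0.116 = 0.0432P*, so P* = 0.453/0.0432 = 10.5.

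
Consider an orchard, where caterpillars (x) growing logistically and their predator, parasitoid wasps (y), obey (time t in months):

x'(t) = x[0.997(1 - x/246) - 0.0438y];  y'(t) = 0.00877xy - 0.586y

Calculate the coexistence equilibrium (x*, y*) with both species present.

x* ≈ 66.8, y* ≈ 16.6

From dy/dt = 0 with y > 0: 0.00877x* = 0.586, so x* = 66.8.
Substitute into dx/dt = 0: 0.997(1 - 66.8/246) = 0.0438y*.
The bracket is 0.728, giving y* = 0.726/0.0438 = 16.6.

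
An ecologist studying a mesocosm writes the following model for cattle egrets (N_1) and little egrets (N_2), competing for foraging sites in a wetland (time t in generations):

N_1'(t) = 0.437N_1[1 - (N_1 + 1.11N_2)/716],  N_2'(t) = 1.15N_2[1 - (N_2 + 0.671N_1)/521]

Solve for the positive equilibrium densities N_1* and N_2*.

N_1* ≈ 540, N_2* ≈ 159

Setting both brackets to zero gives the nullclines N_1 + 1.11N_2 = 716 and 0.671N_1 + N_2 = 521.
Substituting N_2 = 521 - 0.671N_1 into the first: N_1(1 - 1.11·0.671) = 716 - 1.11·521.
So N_1* = 138/0.255 = 540, and then N_2* = 521 - 0.671·540 = 159.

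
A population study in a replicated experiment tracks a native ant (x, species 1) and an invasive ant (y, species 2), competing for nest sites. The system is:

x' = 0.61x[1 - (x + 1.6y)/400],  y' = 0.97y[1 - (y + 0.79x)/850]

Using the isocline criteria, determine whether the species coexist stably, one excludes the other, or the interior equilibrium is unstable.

species 2 excludes species 1

Compare the nullcline intercepts: K1/α12 = 400/1.6 = 250 < K2 = 850; K2/α21 = 850/0.79 = 1080 > K1 = 400.
Since the inequalities point opposite ways, species 2 can invade but species 1 cannot.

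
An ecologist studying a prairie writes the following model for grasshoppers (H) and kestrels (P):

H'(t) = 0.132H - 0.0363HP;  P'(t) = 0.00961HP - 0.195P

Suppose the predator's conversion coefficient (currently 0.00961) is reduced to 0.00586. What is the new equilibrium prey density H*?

At the interior fixed point, setting dP/dt = 0 with P > 0 fixes H* = (predator death rate)/(HP coefficient) — independent of the other coefficients.
With the change, H* = 0.195/0.00586 = 33.3; it rises from 20.3.

H* ≈ 33.3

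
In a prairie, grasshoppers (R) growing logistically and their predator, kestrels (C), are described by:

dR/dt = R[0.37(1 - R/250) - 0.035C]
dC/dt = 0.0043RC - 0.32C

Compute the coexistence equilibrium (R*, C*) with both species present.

From dC/dt = 0 with C > 0: 0.0043R* = 0.32, so R* = 74.4.
Substitute into dR/dt = 0: 0.37(1 - 74.4/250) = 0.035C*.
The bracket is 0.702, giving C* = 0.26/0.035 = 7.42.

R* ≈ 74.4, C* ≈ 7.42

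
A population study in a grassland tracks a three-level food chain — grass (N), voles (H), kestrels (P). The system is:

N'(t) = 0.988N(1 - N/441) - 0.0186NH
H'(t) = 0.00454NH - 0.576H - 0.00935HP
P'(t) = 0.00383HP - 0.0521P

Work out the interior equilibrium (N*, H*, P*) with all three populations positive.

N* ≈ 328, H* ≈ 13.6, P* ≈ 97.7

From dP/dt = 0: 0.00383H* = 0.0521, so H* = 13.6.
From dN/dt = 0: 0.988(1 - N*/441) = 0.0186·13.6, giving N* = 441·(1 - 0.256) = 328.
From dH/dt = 0: 0.00454·328 - 0.576 = 0.00935P*, so P* = 0.913/0.00935 = 97.7.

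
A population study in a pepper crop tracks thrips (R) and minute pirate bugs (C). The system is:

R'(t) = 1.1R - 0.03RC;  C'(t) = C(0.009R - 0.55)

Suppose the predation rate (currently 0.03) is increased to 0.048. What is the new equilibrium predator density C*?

At the interior fixed point, setting dR/dt = 0 with R > 0 fixes C* = (prey growth rate)/(RC coefficient) — independent of the other coefficients.
With the change, C* = 1.1/0.048 = 22.9; it falls from 36.7.

C* ≈ 22.9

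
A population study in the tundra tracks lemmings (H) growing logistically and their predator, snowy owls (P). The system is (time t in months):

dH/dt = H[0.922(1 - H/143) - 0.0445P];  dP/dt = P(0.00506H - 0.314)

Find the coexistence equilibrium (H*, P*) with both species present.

From dP/dt = 0 with P > 0: 0.00506H* = 0.314, so H* = 62.1.
Substitute into dH/dt = 0: 0.922(1 - 62.1/143) = 0.0445P*.
The bracket is 0.566, giving P* = 0.522/0.0445 = 11.7.

H* ≈ 62.1, P* ≈ 11.7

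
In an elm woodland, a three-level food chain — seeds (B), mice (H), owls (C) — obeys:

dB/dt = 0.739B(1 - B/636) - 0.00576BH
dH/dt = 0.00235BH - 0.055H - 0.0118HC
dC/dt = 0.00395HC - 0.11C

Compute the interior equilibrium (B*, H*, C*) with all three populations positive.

B* ≈ 498, H* ≈ 27.8, C* ≈ 94.5

From dC/dt = 0: 0.00395H* = 0.11, so H* = 27.8.
From dB/dt = 0: 0.739(1 - B*/636) = 0.00576·27.8, giving B* = 636·(1 - 0.217) = 498.
From dH/dt = 0: 0.00235·498 - 0.055 = 0.0118C*, so C* = 1.12/0.0118 = 94.5.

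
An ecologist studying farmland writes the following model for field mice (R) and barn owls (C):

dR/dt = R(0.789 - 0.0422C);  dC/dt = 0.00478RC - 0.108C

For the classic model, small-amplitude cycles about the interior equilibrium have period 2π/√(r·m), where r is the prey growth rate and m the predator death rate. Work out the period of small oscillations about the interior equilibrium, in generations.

T ≈ 21.5 generations

Here r = 0.789 and m = 0.108, so r·m = 0.0852.
ω = √0.0852 = 0.292 per generation, hence T = 2π/ω ≈ 21.5 generations.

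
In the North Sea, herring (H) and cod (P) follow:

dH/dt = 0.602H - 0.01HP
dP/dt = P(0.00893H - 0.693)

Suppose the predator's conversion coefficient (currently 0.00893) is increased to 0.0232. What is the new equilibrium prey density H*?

At the interior fixed point, setting dP/dt = 0 with P > 0 fixes H* = (predator death rate)/(HP coefficient) — independent of the other coefficients.
With the change, H* = 0.693/0.0232 = 29.9; it falls from 77.6.

H* ≈ 29.9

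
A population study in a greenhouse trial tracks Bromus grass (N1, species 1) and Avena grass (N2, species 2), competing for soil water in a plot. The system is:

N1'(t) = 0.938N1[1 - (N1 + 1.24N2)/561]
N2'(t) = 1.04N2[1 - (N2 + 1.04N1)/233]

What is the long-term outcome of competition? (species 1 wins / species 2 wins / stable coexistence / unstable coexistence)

Compare the nullcline intercepts: K1/α12 = 561/1.24 = 452 > K2 = 233; K2/α21 = 233/1.04 = 224 < K1 = 561.
Since the inequalities point opposite ways, species 1 can invade but species 2 cannot.

species 1 excludes species 2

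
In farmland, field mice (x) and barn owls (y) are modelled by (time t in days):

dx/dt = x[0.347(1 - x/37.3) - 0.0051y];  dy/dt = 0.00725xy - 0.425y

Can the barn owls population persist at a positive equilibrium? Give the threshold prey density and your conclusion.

The predator equation gives dy/dt > 0 only when x > 0.425/0.00725 = 58.6.
Without the predator, x → K = 37.3. Since 37.3 < 58.6, the predator cannot invade.

Threshold x = 58.6; K < 58.6, so no, the predator goes extinct.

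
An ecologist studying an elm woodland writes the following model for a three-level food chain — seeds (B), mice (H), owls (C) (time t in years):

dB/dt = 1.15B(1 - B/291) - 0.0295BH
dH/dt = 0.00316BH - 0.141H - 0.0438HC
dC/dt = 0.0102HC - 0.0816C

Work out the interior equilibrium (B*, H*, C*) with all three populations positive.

B* ≈ 231, H* ≈ 8, C* ≈ 13.5

From dC/dt = 0: 0.0102H* = 0.0816, so H* = 8.
From dB/dt = 0: 1.15(1 - B*/291) = 0.0295·8, giving B* = 291·(1 - 0.205) = 231.
From dH/dt = 0: 0.00316·231 - 0.141 = 0.0438C*, so C* = 0.59/0.0438 = 13.5.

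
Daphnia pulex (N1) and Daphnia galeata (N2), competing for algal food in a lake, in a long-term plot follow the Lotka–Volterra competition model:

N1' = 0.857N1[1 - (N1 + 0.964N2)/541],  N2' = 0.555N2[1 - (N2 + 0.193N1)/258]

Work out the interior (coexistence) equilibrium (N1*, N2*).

N1* ≈ 359, N2* ≈ 189

Setting both brackets to zero gives the nullclines N1 + 0.964N2 = 541 and 0.193N1 + N2 = 258.
Substituting N2 = 258 - 0.193N1 into the first: N1(1 - 0.964·0.193) = 541 - 0.964·258.
So N1* = 292/0.814 = 359, and then N2* = 258 - 0.193·359 = 189.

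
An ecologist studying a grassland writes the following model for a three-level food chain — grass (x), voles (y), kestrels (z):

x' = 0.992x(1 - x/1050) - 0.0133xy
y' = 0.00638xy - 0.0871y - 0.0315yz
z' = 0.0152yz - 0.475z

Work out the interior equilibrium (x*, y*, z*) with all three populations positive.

From dz/dt = 0: 0.0152y* = 0.475, so y* = 31.2.
From dx/dt = 0: 0.992(1 - x*/1050) = 0.0133·31.2, giving x* = 1050·(1 - 0.419) = 610.
From dy/dt = 0: 0.00638·610 - 0.0871 = 0.0315z*, so z* = 3.81/0.0315 = 121.

x* ≈ 610, y* ≈ 31.2, z* ≈ 121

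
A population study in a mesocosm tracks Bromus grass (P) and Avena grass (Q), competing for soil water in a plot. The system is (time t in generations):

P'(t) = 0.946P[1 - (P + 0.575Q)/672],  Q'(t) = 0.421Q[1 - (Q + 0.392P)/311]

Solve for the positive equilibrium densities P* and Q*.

Setting both brackets to zero gives the nullclines P + 0.575Q = 672 and 0.392P + Q = 311.
Substituting Q = 311 - 0.392P into the first: P(1 - 0.575·0.392) = 672 - 0.575·311.
So P* = 493/0.775 = 637, and then Q* = 311 - 0.392·637 = 61.4.

P* ≈ 637, Q* ≈ 61.4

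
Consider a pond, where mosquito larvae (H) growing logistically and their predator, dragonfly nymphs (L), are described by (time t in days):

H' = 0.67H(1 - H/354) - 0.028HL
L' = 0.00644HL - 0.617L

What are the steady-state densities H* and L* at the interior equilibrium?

From dL/dt = 0 with L > 0: 0.00644H* = 0.617, so H* = 95.8.
Substitute into dH/dt = 0: 0.67(1 - 95.8/354) = 0.028L*.
The bracket is 0.729, giving L* = 0.489/0.028 = 17.5.

H* ≈ 95.8, L* ≈ 17.5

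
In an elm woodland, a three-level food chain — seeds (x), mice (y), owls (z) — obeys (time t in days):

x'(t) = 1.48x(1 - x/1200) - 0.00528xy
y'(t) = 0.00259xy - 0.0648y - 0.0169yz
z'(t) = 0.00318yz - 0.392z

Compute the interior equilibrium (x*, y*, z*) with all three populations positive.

From dz/dt = 0: 0.00318y* = 0.392, so y* = 123.
From dx/dt = 0: 1.48(1 - x*/1200) = 0.00528·123, giving x* = 1200·(1 - 0.44) = 672.
From dy/dt = 0: 0.00259·672 - 0.0648 = 0.0169z*, so z* = 1.68/0.0169 = 99.2.

x* ≈ 672, y* ≈ 123, z* ≈ 99.2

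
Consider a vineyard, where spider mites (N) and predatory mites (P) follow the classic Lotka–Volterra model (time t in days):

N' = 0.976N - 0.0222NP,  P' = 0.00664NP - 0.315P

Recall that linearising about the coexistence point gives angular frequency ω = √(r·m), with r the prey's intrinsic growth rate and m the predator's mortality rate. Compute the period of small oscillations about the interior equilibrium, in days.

Here r = 0.976 and m = 0.315, so r·m = 0.307.
ω = √0.307 = 0.554 per day, hence T = 2π/ω ≈ 11.3 days.

T ≈ 11.3 days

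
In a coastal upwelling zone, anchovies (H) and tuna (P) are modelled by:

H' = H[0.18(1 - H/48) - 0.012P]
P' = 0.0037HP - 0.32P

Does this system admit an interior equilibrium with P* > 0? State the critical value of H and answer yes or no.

The predator equation gives dP/dt > 0 only when H > 0.32/0.0037 = 86.5.
Without the predator, H → K = 48. Since 48 < 86.5, the predator cannot invade.

Threshold H = 86.5; K < 86.5, so no, the predator goes extinct.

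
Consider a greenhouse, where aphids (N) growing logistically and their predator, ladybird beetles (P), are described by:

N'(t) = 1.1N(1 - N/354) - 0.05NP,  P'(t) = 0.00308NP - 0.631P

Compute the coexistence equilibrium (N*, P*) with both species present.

From dP/dt = 0 with P > 0: 0.00308N* = 0.631, so N* = 205.
Substitute into dN/dt = 0: 1.1(1 - 205/354) = 0.05P*.
The bracket is 0.421, giving P* = 0.463/0.05 = 9.27.

N* ≈ 205, P* ≈ 9.27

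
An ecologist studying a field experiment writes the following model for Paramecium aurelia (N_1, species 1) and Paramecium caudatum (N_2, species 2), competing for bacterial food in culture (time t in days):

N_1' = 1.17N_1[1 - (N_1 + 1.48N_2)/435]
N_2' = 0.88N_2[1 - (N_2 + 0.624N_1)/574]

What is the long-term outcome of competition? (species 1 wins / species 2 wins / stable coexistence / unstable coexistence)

species 2 excludes species 1

Compare the nullcline intercepts: K1/α12 = 435/1.48 = 294 < K2 = 574; K2/α21 = 574/0.624 = 920 > K1 = 435.
Since the inequalities point opposite ways, species 2 can invade but species 1 cannot.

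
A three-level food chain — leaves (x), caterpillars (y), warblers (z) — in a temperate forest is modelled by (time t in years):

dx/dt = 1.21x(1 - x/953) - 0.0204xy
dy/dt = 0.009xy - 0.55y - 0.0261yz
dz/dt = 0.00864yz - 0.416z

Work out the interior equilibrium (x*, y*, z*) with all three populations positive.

x* ≈ 179, y* ≈ 48.1, z* ≈ 40.8

From dz/dt = 0: 0.00864y* = 0.416, so y* = 48.1.
From dx/dt = 0: 1.21(1 - x*/953) = 0.0204·48.1, giving x* = 953·(1 - 0.812) = 179.
From dy/dt = 0: 0.009·179 - 0.55 = 0.0261z*, so z* = 1.06/0.0261 = 40.8.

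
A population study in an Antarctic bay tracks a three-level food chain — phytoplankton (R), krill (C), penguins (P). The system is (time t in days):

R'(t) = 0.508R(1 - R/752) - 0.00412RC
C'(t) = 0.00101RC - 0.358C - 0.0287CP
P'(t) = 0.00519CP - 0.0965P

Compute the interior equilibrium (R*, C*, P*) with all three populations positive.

R* ≈ 639, C* ≈ 18.6, P* ≈ 10

From dP/dt = 0: 0.00519C* = 0.0965, so C* = 18.6.
From dR/dt = 0: 0.508(1 - R*/752) = 0.00412·18.6, giving R* = 752·(1 - 0.151) = 639.
From dC/dt = 0: 0.00101·639 - 0.358 = 0.0287P*, so P* = 0.287/0.0287 = 10.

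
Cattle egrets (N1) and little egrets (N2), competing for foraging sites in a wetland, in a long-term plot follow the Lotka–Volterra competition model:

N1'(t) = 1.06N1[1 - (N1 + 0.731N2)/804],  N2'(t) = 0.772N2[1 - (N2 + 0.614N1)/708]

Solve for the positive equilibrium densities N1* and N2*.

Setting both brackets to zero gives the nullclines N1 + 0.731N2 = 804 and 0.614N1 + N2 = 708.
Substituting N2 = 708 - 0.614N1 into the first: N1(1 - 0.731·0.614) = 804 - 0.731·708.
So N1* = 286/0.551 = 520, and then N2* = 708 - 0.614·520 = 389.

N1* ≈ 520, N2* ≈ 389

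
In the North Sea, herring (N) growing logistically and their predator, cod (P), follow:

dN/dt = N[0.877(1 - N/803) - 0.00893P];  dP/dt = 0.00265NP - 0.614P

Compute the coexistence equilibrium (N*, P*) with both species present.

N* ≈ 232, P* ≈ 69.9

From dP/dt = 0 with P > 0: 0.00265N* = 0.614, so N* = 232.
Substitute into dN/dt = 0: 0.877(1 - 232/803) = 0.00893P*.
The bracket is 0.711, giving P* = 0.624/0.00893 = 69.9.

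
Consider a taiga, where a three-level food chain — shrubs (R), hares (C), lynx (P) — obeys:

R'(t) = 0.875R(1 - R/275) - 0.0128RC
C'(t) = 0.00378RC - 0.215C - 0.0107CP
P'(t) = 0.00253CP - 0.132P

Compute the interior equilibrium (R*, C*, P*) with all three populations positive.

From dP/dt = 0: 0.00253C* = 0.132, so C* = 52.2.
From dR/dt = 0: 0.875(1 - R*/275) = 0.0128·52.2, giving R* = 275·(1 - 0.763) = 65.1.
From dC/dt = 0: 0.00378·65.1 - 0.215 = 0.0107P*, so P* = 0.0311/0.0107 = 2.91.

R* ≈ 65.1, C* ≈ 52.2, P* ≈ 2.91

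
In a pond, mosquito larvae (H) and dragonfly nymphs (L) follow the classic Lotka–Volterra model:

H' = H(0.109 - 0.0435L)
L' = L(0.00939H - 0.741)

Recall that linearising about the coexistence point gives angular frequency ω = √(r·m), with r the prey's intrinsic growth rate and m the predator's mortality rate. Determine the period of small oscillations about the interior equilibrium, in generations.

T ≈ 22.1 generations

Here r = 0.109 and m = 0.741, so r·m = 0.0808.
ω = √0.0808 = 0.284 per generation, hence T = 2π/ω ≈ 22.1 generations.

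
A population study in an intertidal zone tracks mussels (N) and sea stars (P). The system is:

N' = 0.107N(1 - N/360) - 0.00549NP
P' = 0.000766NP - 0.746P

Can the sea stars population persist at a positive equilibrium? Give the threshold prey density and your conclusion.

The predator equation gives dP/dt > 0 only when N > 0.746/0.000766 = 974.
Without the predator, N → K = 360. Since 360 < 974, the predator cannot invade.

Threshold N = 974; K < 974, so no, the predator goes extinct.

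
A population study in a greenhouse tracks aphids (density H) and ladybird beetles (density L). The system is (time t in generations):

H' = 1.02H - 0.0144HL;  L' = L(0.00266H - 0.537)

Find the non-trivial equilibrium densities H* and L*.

H* ≈ 202, L* ≈ 70.8

Set dL/dt = 0 with L > 0: 0.00266H - 0.537 = 0, so H* = 0.537/0.00266 = 202.
Set dH/dt = 0 with H > 0: 1.02 - 0.0144L = 0, so L* = 1.02/0.0144 = 70.8.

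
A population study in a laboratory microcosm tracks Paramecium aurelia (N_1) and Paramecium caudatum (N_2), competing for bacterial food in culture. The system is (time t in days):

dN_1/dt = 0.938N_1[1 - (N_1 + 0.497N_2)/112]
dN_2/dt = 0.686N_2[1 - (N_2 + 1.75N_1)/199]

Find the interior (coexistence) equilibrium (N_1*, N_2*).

N_1* ≈ 101, N_2* ≈ 23

Setting both brackets to zero gives the nullclines N_1 + 0.497N_2 = 112 and 1.75N_1 + N_2 = 199.
Substituting N_2 = 199 - 1.75N_1 into the first: N_1(1 - 0.497·1.75) = 112 - 0.497·199.
So N_1* = 13.1/0.13 = 101, and then N_2* = 199 - 1.75·101 = 23.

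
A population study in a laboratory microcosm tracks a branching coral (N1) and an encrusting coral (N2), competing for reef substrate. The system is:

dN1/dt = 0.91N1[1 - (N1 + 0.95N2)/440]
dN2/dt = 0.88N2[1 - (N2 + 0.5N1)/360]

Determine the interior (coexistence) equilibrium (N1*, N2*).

Setting both brackets to zero gives the nullclines N1 + 0.95N2 = 440 and 0.5N1 + N2 = 360.
Substituting N2 = 360 - 0.5N1 into the first: N1(1 - 0.95·0.5) = 440 - 0.95·360.
So N1* = 98/0.525 = 187, and then N2* = 360 - 0.5·187 = 267.

N1* ≈ 187, N2* ≈ 267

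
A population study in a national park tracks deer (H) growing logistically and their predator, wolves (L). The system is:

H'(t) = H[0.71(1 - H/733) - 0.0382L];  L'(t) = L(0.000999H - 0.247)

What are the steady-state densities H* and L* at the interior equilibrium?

From dL/dt = 0 with L > 0: 0.000999H* = 0.247, so H* = 247.
Substitute into dH/dt = 0: 0.71(1 - 247/733) = 0.0382L*.
The bracket is 0.663, giving L* = 0.471/0.0382 = 12.3.

H* ≈ 247, L* ≈ 12.3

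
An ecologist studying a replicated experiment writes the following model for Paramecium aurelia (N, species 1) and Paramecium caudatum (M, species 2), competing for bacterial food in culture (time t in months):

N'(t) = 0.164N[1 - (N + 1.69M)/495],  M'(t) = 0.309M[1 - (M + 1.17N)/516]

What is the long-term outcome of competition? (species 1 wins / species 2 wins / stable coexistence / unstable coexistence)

unstable coexistence (outcome depends on initial conditions)

Compare the nullcline intercepts: K1/α12 = 495/1.69 = 293 < K2 = 516; K2/α21 = 516/1.17 = 441 < K1 = 495.
Since both are reversed, neither can invade when rare; the interior point is a saddle.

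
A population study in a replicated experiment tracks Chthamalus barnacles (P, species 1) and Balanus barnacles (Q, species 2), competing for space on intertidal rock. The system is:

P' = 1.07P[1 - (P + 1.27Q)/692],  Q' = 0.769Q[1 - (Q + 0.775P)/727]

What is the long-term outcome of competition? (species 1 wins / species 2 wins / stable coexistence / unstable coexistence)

species 2 excludes species 1

Compare the nullcline intercepts: K1/α12 = 692/1.27 = 545 < K2 = 727; K2/α21 = 727/0.775 = 938 > K1 = 692.
Since the inequalities point opposite ways, species 2 can invade but species 1 cannot.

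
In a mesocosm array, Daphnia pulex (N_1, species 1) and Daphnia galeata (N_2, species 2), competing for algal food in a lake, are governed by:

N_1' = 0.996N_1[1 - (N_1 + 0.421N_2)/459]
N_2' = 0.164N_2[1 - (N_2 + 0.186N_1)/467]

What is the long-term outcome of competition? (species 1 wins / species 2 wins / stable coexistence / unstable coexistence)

Compare the nullcline intercepts: K1/α12 = 459/0.421 = 1090 > K2 = 467; K2/α21 = 467/0.186 = 2510 > K1 = 459.
Since both inequalities hold, each species can invade when rare, so the interior equilibrium is stable.

stable coexistence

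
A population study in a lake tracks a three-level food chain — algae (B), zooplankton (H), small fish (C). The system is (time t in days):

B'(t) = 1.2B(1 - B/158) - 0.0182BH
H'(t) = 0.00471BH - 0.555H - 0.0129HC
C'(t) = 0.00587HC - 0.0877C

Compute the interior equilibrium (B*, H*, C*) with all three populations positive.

From dC/dt = 0: 0.00587H* = 0.0877, so H* = 14.9.
From dB/dt = 0: 1.2(1 - B*/158) = 0.0182·14.9, giving B* = 158·(1 - 0.227) = 122.
From dH/dt = 0: 0.00471·122 - 0.555 = 0.0129C*, so C* = 0.0206/0.0129 = 1.59.

B* ≈ 122, H* ≈ 14.9, C* ≈ 1.59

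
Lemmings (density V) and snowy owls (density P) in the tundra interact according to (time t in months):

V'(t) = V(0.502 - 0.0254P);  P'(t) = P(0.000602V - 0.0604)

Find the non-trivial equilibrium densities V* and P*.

V* ≈ 100, P* ≈ 19.8

Set dP/dt = 0 with P > 0: 0.000602V - 0.0604 = 0, so V* = 0.0604/0.000602 = 100.
Set dV/dt = 0 with V > 0: 0.502 - 0.0254P = 0, so P* = 0.502/0.0254 = 19.8.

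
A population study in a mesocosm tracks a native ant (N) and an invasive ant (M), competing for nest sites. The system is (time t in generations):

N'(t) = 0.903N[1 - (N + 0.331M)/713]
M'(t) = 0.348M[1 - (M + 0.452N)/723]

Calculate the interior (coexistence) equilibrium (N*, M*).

Setting both brackets to zero gives the nullclines N + 0.331M = 713 and 0.452N + M = 723.
Substituting M = 723 - 0.452N into the first: N(1 - 0.331·0.452) = 713 - 0.331·723.
So N* = 474/0.85 = 557, and then M* = 723 - 0.452·557 = 471.

N* ≈ 557, M* ≈ 471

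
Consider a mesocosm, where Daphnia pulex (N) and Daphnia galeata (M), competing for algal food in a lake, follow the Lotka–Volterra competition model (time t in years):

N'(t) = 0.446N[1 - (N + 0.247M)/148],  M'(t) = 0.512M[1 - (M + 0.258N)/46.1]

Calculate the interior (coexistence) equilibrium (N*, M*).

N* ≈ 146, M* ≈ 8.45

Setting both brackets to zero gives the nullclines N + 0.247M = 148 and 0.258N + M = 46.1.
Substituting M = 46.1 - 0.258N into the first: N(1 - 0.247·0.258) = 148 - 0.247·46.1.
So N* = 137/0.936 = 146, and then M* = 46.1 - 0.258·146 = 8.45.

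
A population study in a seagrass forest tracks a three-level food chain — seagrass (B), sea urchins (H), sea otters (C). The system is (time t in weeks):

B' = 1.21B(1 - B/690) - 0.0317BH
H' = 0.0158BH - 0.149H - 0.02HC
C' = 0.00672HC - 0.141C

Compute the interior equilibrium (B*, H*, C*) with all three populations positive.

B* ≈ 311, H* ≈ 21, C* ≈ 238

From dC/dt = 0: 0.00672H* = 0.141, so H* = 21.
From dB/dt = 0: 1.21(1 - B*/690) = 0.0317·21, giving B* = 690·(1 - 0.55) = 311.
From dH/dt = 0: 0.0158·311 - 0.149 = 0.02C*, so C* = 4.76/0.02 = 238.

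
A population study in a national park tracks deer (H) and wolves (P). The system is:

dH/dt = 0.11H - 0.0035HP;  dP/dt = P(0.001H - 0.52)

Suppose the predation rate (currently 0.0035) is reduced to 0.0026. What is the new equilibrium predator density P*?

At the interior fixed point, setting dH/dt = 0 with H > 0 fixes P* = (prey growth rate)/(HP coefficient) — independent of the other coefficients.
With the change, P* = 0.11/0.0026 = 42.3; it rises from 31.4.

P* ≈ 42.3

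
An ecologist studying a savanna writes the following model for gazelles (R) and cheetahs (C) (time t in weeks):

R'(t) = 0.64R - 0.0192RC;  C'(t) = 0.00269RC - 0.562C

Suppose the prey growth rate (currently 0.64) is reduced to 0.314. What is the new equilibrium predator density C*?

C* ≈ 16.4

At the interior fixed point, setting dR/dt = 0 with R > 0 fixes C* = (prey growth rate)/(RC coefficient) — independent of the other coefficients.
With the change, C* = 0.314/0.0192 = 16.4; it falls from 33.3.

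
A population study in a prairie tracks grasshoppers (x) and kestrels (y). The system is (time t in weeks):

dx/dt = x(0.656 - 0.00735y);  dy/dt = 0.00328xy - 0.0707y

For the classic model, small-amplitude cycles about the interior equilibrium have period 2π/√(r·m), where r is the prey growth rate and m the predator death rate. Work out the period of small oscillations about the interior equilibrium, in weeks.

Here r = 0.656 and m = 0.0707, so r·m = 0.0464.
ω = √0.0464 = 0.215 per week, hence T = 2π/ω ≈ 29.2 weeks.

T ≈ 29.2 weeks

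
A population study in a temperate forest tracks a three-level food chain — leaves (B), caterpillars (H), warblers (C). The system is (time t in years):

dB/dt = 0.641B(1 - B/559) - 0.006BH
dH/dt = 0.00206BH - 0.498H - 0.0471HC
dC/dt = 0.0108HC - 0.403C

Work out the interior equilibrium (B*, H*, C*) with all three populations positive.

B* ≈ 364, H* ≈ 37.3, C* ≈ 5.34

From dC/dt = 0: 0.0108H* = 0.403, so H* = 37.3.
From dB/dt = 0: 0.641(1 - B*/559) = 0.006·37.3, giving B* = 559·(1 - 0.349) = 364.
From dH/dt = 0: 0.00206·364 - 0.498 = 0.0471C*, so C* = 0.251/0.0471 = 5.34.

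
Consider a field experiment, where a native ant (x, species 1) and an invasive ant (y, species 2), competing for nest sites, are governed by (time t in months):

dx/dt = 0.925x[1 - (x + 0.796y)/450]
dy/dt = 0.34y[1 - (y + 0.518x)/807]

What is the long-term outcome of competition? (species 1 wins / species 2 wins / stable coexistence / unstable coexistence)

species 2 excludes species 1

Compare the nullcline intercepts: K1/α12 = 450/0.796 = 565 < K2 = 807; K2/α21 = 807/0.518 = 1560 > K1 = 450.
Since the inequalities point opposite ways, species 2 can invade but species 1 cannot.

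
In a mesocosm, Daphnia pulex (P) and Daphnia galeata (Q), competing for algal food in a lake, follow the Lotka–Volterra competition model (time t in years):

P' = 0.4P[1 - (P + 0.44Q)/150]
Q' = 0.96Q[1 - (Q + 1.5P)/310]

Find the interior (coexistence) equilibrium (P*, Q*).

Setting both brackets to zero gives the nullclines P + 0.44Q = 150 and 1.5P + Q = 310.
Substituting Q = 310 - 1.5P into the first: P(1 - 0.44·1.5) = 150 - 0.44·310.
So P* = 13.6/0.34 = 40, and then Q* = 310 - 1.5·40 = 250.

P* ≈ 40, Q* ≈ 250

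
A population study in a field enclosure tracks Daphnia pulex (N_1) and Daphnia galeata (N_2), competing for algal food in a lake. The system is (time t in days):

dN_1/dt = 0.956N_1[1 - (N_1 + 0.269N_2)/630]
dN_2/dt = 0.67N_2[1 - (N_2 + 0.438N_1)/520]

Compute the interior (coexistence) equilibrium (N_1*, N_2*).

Setting both brackets to zero gives the nullclines N_1 + 0.269N_2 = 630 and 0.438N_1 + N_2 = 520.
Substituting N_2 = 520 - 0.438N_1 into the first: N_1(1 - 0.269·0.438) = 630 - 0.269·520.
So N_1* = 490/0.882 = 556, and then N_2* = 520 - 0.438·556 = 277.

N_1* ≈ 556, N_2* ≈ 277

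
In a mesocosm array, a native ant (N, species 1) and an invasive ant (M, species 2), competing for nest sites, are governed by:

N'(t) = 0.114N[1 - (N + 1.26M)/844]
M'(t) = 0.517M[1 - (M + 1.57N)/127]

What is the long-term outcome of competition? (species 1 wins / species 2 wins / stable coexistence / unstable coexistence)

Compare the nullcline intercepts: K1/α12 = 844/1.26 = 670 > K2 = 127; K2/α21 = 127/1.57 = 80.9 < K1 = 844.
Since the inequalities point opposite ways, species 1 can invade but species 2 cannot.

species 1 excludes species 2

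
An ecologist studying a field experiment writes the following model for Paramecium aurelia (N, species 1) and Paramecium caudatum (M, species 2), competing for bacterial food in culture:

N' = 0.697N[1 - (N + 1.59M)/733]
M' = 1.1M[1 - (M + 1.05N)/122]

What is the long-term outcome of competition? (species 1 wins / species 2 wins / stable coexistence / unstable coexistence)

Compare the nullcline intercepts: K1/α12 = 733/1.59 = 461 > K2 = 122; K2/α21 = 122/1.05 = 116 < K1 = 733.
Since the inequalities point opposite ways, species 1 can invade but species 2 cannot.

species 1 excludes species 2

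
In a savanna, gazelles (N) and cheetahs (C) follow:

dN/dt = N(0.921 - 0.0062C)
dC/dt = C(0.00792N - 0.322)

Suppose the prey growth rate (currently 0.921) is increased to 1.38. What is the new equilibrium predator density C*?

At the interior fixed point, setting dN/dt = 0 with N > 0 fixes C* = (prey growth rate)/(NC coefficient) — independent of the other coefficients.
With the change, C* = 1.38/0.0062 = 223; it rises from 149.

C* ≈ 223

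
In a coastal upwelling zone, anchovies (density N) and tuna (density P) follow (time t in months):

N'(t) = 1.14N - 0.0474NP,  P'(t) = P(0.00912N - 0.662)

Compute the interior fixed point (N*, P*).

N* ≈ 72.6, P* ≈ 24.1

Set dP/dt = 0 with P > 0: 0.00912N - 0.662 = 0, so N* = 0.662/0.00912 = 72.6.
Set dN/dt = 0 with N > 0: 1.14 - 0.0474P = 0, so P* = 1.14/0.0474 = 24.1.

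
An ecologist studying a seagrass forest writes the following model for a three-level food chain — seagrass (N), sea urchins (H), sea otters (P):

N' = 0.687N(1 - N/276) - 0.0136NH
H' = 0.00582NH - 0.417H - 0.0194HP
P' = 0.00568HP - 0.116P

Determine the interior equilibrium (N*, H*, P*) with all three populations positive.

N* ≈ 164, H* ≈ 20.4, P* ≈ 27.8

From dP/dt = 0: 0.00568H* = 0.116, so H* = 20.4.
From dN/dt = 0: 0.687(1 - N*/276) = 0.0136·20.4, giving N* = 276·(1 - 0.404) = 164.
From dH/dt = 0: 0.00582·164 - 0.417 = 0.0194P*, so P* = 0.54/0.0194 = 27.8.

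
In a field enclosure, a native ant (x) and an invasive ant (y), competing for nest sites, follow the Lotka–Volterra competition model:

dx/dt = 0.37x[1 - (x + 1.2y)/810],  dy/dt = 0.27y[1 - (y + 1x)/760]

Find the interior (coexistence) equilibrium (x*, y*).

Setting both brackets to zero gives the nullclines x + 1.2y = 810 and 1x + y = 760.
Substituting y = 760 - 1x into the first: x(1 - 1.2·1) = 810 - 1.2·760.
So x* = -102/-0.2 = 510, and then y* = 760 - 1·510 = 250.

x* ≈ 510, y* ≈ 250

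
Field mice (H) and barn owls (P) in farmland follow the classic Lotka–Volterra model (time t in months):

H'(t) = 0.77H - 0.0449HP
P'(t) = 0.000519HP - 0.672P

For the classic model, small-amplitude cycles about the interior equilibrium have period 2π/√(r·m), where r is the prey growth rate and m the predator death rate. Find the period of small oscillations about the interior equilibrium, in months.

T ≈ 8.73 months

Here r = 0.77 and m = 0.672, so r·m = 0.517.
ω = √0.517 = 0.719 per month, hence T = 2π/ω ≈ 8.73 months.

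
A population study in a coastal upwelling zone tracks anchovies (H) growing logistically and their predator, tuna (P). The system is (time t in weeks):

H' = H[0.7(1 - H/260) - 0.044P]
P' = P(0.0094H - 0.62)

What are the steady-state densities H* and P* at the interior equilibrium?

H* ≈ 66, P* ≈ 11.9

From dP/dt = 0 with P > 0: 0.0094H* = 0.62, so H* = 66.
Substitute into dH/dt = 0: 0.7(1 - 66/260) = 0.044P*.
The bracket is 0.746, giving P* = 0.522/0.044 = 11.9.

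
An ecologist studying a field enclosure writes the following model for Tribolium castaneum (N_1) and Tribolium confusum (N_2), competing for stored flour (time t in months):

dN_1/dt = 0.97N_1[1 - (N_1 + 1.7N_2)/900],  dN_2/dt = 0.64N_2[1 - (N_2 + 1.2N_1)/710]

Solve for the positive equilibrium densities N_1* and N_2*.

N_1* ≈ 295, N_2* ≈ 356

Setting both brackets to zero gives the nullclines N_1 + 1.7N_2 = 900 and 1.2N_1 + N_2 = 710.
Substituting N_2 = 710 - 1.2N_1 into the first: N_1(1 - 1.7·1.2) = 900 - 1.7·710.
So N_1* = -307/-1.04 = 295, and then N_2* = 710 - 1.2·295 = 356.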